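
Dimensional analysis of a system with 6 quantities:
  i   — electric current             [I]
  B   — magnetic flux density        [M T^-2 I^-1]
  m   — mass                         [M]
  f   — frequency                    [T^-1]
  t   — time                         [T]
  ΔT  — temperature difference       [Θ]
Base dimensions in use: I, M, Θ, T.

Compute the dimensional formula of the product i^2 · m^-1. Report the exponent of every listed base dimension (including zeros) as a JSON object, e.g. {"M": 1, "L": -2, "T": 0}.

Write exponents as rows I,M,Θ,T / cols i,B,m,f,t,ΔT:
  I: [ 1 -1  0  0  0  0]
  M: [ 0  1  1  0  0  0]
  Θ: [ 0  0  0  0  0  1]
  T: [ 0 -2  0 -1  1  0]
  [I]: (2)·1+(-1)·0 = 2
  [M]: (2)·0+(-1)·1 = -1
  [Θ]: (2)·0+(-1)·0 = 0
  [T]: (2)·0+(-1)·0 = 0
⇒ I^2 M^-1

{"I": 2, "M": -1, "Θ": 0, "T": 0}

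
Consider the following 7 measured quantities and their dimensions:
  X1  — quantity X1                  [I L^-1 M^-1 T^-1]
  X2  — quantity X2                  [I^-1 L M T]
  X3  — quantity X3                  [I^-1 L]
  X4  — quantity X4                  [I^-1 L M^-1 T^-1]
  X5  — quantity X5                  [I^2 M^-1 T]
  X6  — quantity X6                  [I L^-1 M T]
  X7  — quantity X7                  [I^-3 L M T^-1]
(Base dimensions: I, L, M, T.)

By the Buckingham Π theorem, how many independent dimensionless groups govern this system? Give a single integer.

4

Exponent matrix [I,L,M,T] × [X1,X2,X3,X4,X5,X6,X7]:
  I: [ 1 -1 -1 -1  2  1 -3]
  L: [-1  1  1  1  0 -1  1]
  M: [-1  1  0 -1 -1  1  1]
  T: [-1  1  0 -1  1  1 -1]
RREF → pivots at {X1,X3,X5} ⇒ r = 3
Π count = n − r = 7 − 3 = 4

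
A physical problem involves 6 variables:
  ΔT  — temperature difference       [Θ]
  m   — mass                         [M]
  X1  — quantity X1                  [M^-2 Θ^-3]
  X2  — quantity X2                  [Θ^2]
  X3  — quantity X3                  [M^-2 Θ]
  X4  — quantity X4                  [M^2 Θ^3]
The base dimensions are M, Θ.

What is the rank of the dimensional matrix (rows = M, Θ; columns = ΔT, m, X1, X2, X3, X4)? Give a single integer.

Write exponents as rows M,Θ / cols ΔT,m,X1,X2,X3,X4:
  M: [ 0  1 -2  0 -2  2]
  Θ: [ 1  0 -3  2  1  3]
Echelon form has 2 nonzero rows (pivots: ΔT,m)

2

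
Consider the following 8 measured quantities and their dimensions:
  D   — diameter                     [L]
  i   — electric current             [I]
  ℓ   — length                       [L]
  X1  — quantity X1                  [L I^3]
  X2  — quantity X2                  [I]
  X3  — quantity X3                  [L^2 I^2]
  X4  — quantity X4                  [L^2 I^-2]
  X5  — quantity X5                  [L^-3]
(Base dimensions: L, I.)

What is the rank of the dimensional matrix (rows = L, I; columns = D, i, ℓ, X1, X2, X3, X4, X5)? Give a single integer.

Dimensional matrix (L×I by D×i×ℓ×X1×X2×X3×X4×X5):
  L: [ 1  0  1  1  0  2  2 -3]
  I: [ 0  1  0  3  1  2 -2  0]
Row reduction gives pivot columns D,i; rank = 2

2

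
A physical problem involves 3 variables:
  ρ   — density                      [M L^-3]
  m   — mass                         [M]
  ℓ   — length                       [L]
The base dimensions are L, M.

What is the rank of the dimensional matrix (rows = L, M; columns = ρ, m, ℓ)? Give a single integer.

2

Write exponents as rows L,M / cols ρ,m,ℓ:
  L: [-3  0  1]
  M: [ 1  1  0]
Row reduction gives pivot columns ρ,m; rank = 2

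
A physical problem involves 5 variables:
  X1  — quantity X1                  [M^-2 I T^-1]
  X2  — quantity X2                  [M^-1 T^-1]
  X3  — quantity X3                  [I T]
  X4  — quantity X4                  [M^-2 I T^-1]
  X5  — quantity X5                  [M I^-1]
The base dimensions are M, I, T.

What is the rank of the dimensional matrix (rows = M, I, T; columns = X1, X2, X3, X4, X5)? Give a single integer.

2

Write exponents as rows M,I,T / cols X1,X2,X3,X4,X5:
  M: [-2 -1  0 -2  1]
  I: [ 1  0  1  1 -1]
  T: [-1 -1  1 -1  0]
Echelon form has 2 nonzero rows (pivots: X1,X2)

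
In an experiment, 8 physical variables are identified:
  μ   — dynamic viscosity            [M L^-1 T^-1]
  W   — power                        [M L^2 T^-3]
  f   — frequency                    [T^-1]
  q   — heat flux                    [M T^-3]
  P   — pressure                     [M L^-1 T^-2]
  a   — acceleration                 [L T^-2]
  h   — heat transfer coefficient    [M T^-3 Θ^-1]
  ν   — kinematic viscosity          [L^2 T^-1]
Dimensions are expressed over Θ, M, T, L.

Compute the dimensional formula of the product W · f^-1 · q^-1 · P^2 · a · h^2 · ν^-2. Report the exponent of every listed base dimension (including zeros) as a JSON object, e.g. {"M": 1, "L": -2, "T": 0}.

{"Θ": -2, "M": 4, "T": -9, "L": -3}

Exponent matrix [Θ,M,T,L] × [μ,W,f,q,P,a,h,ν]:
  Θ: [ 0  0  0  0  0  0 -1  0]
  M: [ 1  1  0  1  1  0  1  0]
  T: [-1 -3 -1 -3 -2 -2 -3 -1]
  L: [-1  2  0  0 -1  1  0  2]
  [Θ]: (1)·0+(-1)·0+(-1)·0+(2)·0+(1)·0+(2)·-1+(-2)·0 = -2
  [M]: (1)·1+(-1)·0+(-1)·1+(2)·1+(1)·0+(2)·1+(-2)·0 = 4
  [T]: (1)·-3+(-1)·-1+(-1)·-3+(2)·-2+(1)·-2+(2)·-3+(-2)·-1 = -9
  [L]: (1)·2+(-1)·0+(-1)·0+(2)·-1+(1)·1+(2)·0+(-2)·2 = -3
⇒ Θ^-2 M^4 T^-9 L^-3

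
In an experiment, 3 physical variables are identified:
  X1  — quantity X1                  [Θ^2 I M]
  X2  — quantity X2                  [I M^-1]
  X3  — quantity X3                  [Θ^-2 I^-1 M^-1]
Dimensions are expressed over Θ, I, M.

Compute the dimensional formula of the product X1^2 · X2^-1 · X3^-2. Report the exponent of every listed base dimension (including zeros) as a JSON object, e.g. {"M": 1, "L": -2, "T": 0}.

{"Θ": 8, "I": 3, "M": 5}

Write exponents as rows Θ,I,M / cols X1,X2,X3:
  Θ: [ 2  0 -2]
  I: [ 1  1 -1]
  M: [ 1 -1 -1]
  [Θ]: (2)·2+(-1)·0+(-2)·-2 = 8
  [I]: (2)·1+(-1)·1+(-2)·-1 = 3
  [M]: (2)·1+(-1)·-1+(-2)·-1 = 5
⇒ Θ^8 I^3 M^5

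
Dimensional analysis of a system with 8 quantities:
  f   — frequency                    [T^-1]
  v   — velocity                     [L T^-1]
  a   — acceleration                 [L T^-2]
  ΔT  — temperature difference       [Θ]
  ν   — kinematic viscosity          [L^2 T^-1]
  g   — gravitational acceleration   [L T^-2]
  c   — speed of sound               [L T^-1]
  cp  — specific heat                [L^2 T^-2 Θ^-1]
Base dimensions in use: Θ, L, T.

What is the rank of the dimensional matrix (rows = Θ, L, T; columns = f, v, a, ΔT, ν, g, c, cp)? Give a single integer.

3

Exponent matrix [Θ,L,T] × [f,v,a,ΔT,ν,g,c,cp]:
  Θ: [ 0  0  0  1  0  0  0 -1]
  L: [ 0  1  1  0  2  1  1  2]
  T: [-1 -1 -2  0 -1 -2 -1 -2]
Row reduction gives pivot columns f,v,ΔT; rank = 3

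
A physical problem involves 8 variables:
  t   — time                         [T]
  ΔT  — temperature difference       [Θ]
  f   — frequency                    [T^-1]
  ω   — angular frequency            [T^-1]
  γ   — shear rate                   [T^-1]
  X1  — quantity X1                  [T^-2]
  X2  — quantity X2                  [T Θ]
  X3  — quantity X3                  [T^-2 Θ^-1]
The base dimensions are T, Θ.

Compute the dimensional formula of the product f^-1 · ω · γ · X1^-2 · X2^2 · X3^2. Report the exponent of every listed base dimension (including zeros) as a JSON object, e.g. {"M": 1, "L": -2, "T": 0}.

{"T": 1, "Θ": 0}

Exponent matrix [T,Θ] × [t,ΔT,f,ω,γ,X1,X2,X3]:
  T: [ 1  0 -1 -1 -1 -2  1 -2]
  Θ: [ 0  1  0  0  0  0  1 -1]
  [T]: (-1)·-1+(1)·-1+(1)·-1+(-2)·-2+(2)·1+(2)·-2 = 1
  [Θ]: (-1)·0+(1)·0+(1)·0+(-2)·0+(2)·1+(2)·-1 = 0
⇒ T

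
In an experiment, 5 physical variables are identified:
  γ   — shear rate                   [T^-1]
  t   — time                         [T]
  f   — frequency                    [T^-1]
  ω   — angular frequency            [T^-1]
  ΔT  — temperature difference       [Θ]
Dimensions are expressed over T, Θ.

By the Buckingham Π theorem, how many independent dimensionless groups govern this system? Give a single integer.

3

Exponent matrix [T,Θ] × [γ,t,f,ω,ΔT]:
  T: [-1  1 -1 -1  0]
  Θ: [ 0  0  0  0  1]
Echelon form has 2 nonzero rows (pivots: γ,ΔT)
5 vars − rank 2 = 3 Π groups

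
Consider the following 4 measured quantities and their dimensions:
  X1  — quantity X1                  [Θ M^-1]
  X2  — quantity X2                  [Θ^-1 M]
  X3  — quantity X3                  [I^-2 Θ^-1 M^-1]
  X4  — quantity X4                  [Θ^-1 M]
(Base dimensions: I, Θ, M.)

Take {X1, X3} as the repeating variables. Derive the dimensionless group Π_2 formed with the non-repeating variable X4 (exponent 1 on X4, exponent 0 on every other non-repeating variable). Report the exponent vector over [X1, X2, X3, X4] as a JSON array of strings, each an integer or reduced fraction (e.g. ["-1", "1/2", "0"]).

["1", "0", "0", "1"]

Exponent matrix [I,Θ,M] × [X1,X2,X3,X4]:
  I: [ 0  0 -2  0]
  Θ: [ 1 -1 -1 -1]
  M: [-1  1 -1  1]
Echelon form has 2 nonzero rows (pivots: X1,X3)
Repeat: X1,X3; free: X2,X4
RREF:
  r0: [   1   -1    0   -1]
  r1: [   0    0    1    0]
  r2: [   0    0    0    0]
Fix exponent of X4 at 1, X2 at 0; solve each RREF row for its pivot's exponent:
  r0: exp(X1) + (-1)·1 = 0 ⇒ exp(X1) = 1
  r1: exp(X3) + (0)·1 = 0 ⇒ exp(X3) = 0
Π_2 = X1 · X4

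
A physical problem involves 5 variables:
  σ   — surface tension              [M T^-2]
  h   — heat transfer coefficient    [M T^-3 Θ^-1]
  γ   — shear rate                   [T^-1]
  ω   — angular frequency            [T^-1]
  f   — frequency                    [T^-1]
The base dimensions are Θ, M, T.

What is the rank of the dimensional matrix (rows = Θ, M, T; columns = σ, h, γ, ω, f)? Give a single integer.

Dimensional matrix (Θ×M×T by σ×h×γ×ω×f):
  Θ: [ 0 -1  0  0  0]
  M: [ 1  1  0  0  0]
  T: [-2 -3 -1 -1 -1]
Row reduction gives pivot columns σ,h,γ; rank = 3

3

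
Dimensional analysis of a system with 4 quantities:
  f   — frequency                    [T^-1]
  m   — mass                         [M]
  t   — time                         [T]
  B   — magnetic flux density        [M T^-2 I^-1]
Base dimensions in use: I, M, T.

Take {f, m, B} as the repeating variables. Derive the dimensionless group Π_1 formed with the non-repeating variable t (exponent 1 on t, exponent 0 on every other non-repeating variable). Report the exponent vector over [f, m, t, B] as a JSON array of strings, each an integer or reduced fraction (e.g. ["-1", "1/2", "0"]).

["1", "0", "1", "0"]

Dimensional matrix (I×M×T by f×m×t×B):
  I: [ 0  0  0 -1]
  M: [ 0  1  0  1]
  T: [-1  0  1 -2]
Row reduction gives pivot columns f,m,B; rank = 3
Pivot set = {f,m,B}, free = {t}
RREF:
  r0: [   1    0   -1    0]
  r1: [   0    1    0    0]
  r2: [   0    0    0    1]
Fix exponent of t at 1; solve each RREF row for its pivot's exponent:
  r0: exp(f) + (-1)·1 = 0 ⇒ exp(f) = 1
  r1: exp(m) + (0)·1 = 0 ⇒ exp(m) = 0
  r2: exp(B) + (0)·1 = 0 ⇒ exp(B) = 0
Π_1 = f · t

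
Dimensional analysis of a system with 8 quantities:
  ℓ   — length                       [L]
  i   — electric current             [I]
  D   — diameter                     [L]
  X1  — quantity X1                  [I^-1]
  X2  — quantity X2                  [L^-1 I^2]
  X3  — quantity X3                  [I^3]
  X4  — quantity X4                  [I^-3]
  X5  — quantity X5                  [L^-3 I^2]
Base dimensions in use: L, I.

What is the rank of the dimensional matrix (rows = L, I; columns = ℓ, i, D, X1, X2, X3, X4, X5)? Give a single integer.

Write exponents as rows L,I / cols ℓ,i,D,X1,X2,X3,X4,X5:
  L: [ 1  0  1  0 -1  0  0 -3]
  I: [ 0  1  0 -1  2  3 -3  2]
RREF → pivots at {ℓ,i} ⇒ r = 2

2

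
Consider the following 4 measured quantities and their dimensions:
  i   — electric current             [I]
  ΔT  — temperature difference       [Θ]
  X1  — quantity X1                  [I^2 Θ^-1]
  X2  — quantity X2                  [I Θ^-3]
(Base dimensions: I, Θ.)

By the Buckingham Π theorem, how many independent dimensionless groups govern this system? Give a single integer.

2

Dimensional matrix (I×Θ by i×ΔT×X1×X2):
  I: [ 1  0  2  1]
  Θ: [ 0  1 -1 -3]
Row reduction gives pivot columns i,ΔT; rank = 2
Π count = n − r = 4 − 2 = 2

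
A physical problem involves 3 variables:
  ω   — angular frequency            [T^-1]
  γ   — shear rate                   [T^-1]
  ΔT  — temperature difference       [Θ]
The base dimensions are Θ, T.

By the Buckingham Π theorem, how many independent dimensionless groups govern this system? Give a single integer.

Exponent matrix [Θ,T] × [ω,γ,ΔT]:
  Θ: [ 0  0  1]
  T: [-1 -1  0]
Row reduction gives pivot columns ω,ΔT; rank = 2
Π count = n − r = 3 − 2 = 1

1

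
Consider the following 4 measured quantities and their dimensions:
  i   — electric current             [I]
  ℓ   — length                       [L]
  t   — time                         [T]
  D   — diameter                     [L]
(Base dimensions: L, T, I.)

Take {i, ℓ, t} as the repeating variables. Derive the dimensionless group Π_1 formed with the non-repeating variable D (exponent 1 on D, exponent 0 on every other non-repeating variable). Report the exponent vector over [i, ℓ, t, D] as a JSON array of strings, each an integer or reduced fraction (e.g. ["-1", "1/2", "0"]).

["0", "-1", "0", "1"]

Write exponents as rows L,T,I / cols i,ℓ,t,D:
  L: [ 0  1  0  1]
  T: [ 0  0  1  0]
  I: [ 1  0  0  0]
RREF → pivots at {i,ℓ,t} ⇒ r = 3
Pivot set = {i,ℓ,t}, free = {D}
RREF:
  r0: [   1    0    0    0]
  r1: [   0    1    0    1]
  r2: [   0    0    1    0]
Fix exponent of D at 1; solve each RREF row for its pivot's exponent:
  r0: exp(i) + (0)·1 = 0 ⇒ exp(i) = 0
  r1: exp(ℓ) + (1)·1 = 0 ⇒ exp(ℓ) = -1
  r2: exp(t) + (0)·1 = 0 ⇒ exp(t) = 0
Π_1 = ℓ^-1 · D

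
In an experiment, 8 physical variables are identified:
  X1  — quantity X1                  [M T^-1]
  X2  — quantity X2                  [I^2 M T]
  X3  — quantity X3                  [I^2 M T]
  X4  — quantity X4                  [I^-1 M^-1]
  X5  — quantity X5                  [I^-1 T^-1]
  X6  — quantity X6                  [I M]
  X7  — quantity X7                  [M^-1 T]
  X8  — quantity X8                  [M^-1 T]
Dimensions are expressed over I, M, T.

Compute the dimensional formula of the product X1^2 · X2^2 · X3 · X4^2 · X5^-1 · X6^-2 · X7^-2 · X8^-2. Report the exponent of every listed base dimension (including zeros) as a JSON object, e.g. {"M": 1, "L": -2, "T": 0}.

Dimensional matrix (I×M×T by X1×X2×X3×X4×X5×X6×X7×X8):
  I: [ 0  2  2 -1 -1  1  0  0]
  M: [ 1  1  1 -1  0  1 -1 -1]
  T: [-1  1  1  0 -1  0  1  1]
  [I]: (2)·0+(2)·2+(1)·2+(2)·-1+(-1)·-1+(-2)·1+(-2)·0+(-2)·0 = 3
  [M]: (2)·1+(2)·1+(1)·1+(2)·-1+(-1)·0+(-2)·1+(-2)·-1+(-2)·-1 = 5
  [T]: (2)·-1+(2)·1+(1)·1+(2)·0+(-1)·-1+(-2)·0+(-2)·1+(-2)·1 = -2
⇒ I^3 M^5 T^-2

{"I": 3, "M": 5, "T": -2}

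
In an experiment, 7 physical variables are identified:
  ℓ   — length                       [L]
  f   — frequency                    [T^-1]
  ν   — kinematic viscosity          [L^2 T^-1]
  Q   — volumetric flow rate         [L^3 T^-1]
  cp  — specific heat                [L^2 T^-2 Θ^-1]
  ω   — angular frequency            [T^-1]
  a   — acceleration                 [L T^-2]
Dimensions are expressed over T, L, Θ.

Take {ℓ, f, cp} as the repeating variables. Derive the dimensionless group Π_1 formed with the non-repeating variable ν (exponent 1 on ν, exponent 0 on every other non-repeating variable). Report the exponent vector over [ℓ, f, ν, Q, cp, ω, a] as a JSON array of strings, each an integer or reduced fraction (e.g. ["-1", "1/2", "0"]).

Exponent matrix [T,L,Θ] × [ℓ,f,ν,Q,cp,ω,a]:
  T: [ 0 -1 -1 -1 -2 -1 -2]
  L: [ 1  0  2  3  2  0  1]
  Θ: [ 0  0  0  0 -1  0  0]
Row reduction gives pivot columns ℓ,f,cp; rank = 3
Pivot set = {ℓ,f,cp}, free = {ν,Q,ω,a}
RREF:
  r0: [   1    0    2    3    0    0    1]
  r1: [   0    1    1    1    0    1    2]
  r2: [   0    0    0    0    1    0    0]
Fix exponent of ν at 1, Q at 0, ω at 0, a at 0; solve each RREF row for its pivot's exponent:
  r0: exp(ℓ) + (2)·1 = 0 ⇒ exp(ℓ) = -2
  r1: exp(f) + (1)·1 = 0 ⇒ exp(f) = -1
  r2: exp(cp) + (0)·1 = 0 ⇒ exp(cp) = 0
Π_1 = ℓ^-2 · f^-1 · ν

["-2", "-1", "1", "0", "0", "0", "0"]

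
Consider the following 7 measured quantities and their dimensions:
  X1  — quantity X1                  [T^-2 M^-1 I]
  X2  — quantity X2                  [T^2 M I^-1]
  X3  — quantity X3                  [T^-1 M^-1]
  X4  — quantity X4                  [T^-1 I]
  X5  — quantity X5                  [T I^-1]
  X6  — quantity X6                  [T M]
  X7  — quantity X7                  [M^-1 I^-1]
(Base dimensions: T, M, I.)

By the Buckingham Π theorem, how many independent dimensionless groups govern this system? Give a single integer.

Dimensional matrix (T×M×I by X1×X2×X3×X4×X5×X6×X7):
  T: [-2  2 -1 -1  1  1  0]
  M: [-1  1 -1  0  0  1 -1]
  I: [ 1 -1  0  1 -1  0 -1]
RREF → pivots at {X1,X3} ⇒ r = 2
Π count = n − r = 7 − 2 = 5

5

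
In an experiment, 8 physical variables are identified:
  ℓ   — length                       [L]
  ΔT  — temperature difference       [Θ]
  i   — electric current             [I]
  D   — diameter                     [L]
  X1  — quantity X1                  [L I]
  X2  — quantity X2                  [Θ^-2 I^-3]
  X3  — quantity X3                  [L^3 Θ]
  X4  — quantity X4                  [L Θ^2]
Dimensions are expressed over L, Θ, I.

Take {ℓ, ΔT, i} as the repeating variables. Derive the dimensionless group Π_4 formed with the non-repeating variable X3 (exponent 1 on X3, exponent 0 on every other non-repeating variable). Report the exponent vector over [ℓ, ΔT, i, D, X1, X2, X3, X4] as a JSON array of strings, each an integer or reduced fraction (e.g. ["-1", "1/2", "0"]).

Exponent matrix [L,Θ,I] × [ℓ,ΔT,i,D,X1,X2,X3,X4]:
  L: [ 1  0  0  1  1  0  3  1]
  Θ: [ 0  1  0  0  0 -2  1  2]
  I: [ 0  0  1  0  1 -3  0  0]
RREF → pivots at {ℓ,ΔT,i} ⇒ r = 3
Repeat: ℓ,ΔT,i; free: D,X1,X2,X3,X4
RREF:
  r0: [   1    0    0    1    1    0    3    1]
  r1: [   0    1    0    0    0   -2    1    2]
  r2: [   0    0    1    0    1   -3    0    0]
Fix exponent of X3 at 1, D at 0, X1 at 0, X2 at 0, X4 at 0; solve each RREF row for its pivot's exponent:
  r0: exp(ℓ) + (3)·1 = 0 ⇒ exp(ℓ) = -3
  r1: exp(ΔT) + (1)·1 = 0 ⇒ exp(ΔT) = -1
  r2: exp(i) + (0)·1 = 0 ⇒ exp(i) = 0
Π_4 = ℓ^-3 · ΔT^-1 · X3

["-3", "-1", "0", "0", "0", "0", "1", "0"]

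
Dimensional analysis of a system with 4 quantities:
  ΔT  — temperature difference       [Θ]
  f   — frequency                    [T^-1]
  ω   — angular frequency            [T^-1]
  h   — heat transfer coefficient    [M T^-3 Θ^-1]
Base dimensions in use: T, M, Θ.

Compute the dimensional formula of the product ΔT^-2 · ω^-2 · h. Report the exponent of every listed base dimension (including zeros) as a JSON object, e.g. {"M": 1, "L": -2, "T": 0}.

Exponent matrix [T,M,Θ] × [ΔT,f,ω,h]:
  T: [ 0 -1 -1 -3]
  M: [ 0  0  0  1]
  Θ: [ 1  0  0 -1]
  [T]: (-2)·0+(-2)·-1+(1)·-3 = -1
  [M]: (-2)·0+(-2)·0+(1)·1 = 1
  [Θ]: (-2)·1+(-2)·0+(1)·-1 = -3
⇒ T^-1 M Θ^-3

{"T": -1, "M": 1, "Θ": -3}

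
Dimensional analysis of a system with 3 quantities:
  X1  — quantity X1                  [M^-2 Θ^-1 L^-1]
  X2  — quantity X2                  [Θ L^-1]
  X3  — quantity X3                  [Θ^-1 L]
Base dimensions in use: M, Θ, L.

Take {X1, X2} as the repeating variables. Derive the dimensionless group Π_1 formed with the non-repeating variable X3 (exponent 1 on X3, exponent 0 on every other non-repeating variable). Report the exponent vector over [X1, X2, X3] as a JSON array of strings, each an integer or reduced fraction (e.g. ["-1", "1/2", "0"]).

["0", "1", "1"]

Dimensional matrix (M×Θ×L by X1×X2×X3):
  M: [-2  0  0]
  Θ: [-1  1 -1]
  L: [-1 -1  1]
RREF → pivots at {X1,X2} ⇒ r = 2
Repeat: X1,X2; free: X3
RREF:
  r0: [   1    0    0]
  r1: [   0    1   -1]
  r2: [   0    0    0]
Fix exponent of X3 at 1; solve each RREF row for its pivot's exponent:
  r0: exp(X1) + (0)·1 = 0 ⇒ exp(X1) = 0
  r1: exp(X2) + (-1)·1 = 0 ⇒ exp(X2) = 1
Π_1 = X2 · X3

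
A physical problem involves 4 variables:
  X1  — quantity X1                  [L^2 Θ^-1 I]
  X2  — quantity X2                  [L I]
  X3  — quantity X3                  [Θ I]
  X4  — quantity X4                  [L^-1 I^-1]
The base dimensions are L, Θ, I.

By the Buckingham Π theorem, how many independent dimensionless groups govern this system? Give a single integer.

2

Exponent matrix [L,Θ,I] × [X1,X2,X3,X4]:
  L: [ 2  1  0 -1]
  Θ: [-1  0  1  0]
  I: [ 1  1  1 -1]
Row reduction gives pivot columns X1,X2; rank = 2
n=4, r=2 ⇒ 2 dimensionless groups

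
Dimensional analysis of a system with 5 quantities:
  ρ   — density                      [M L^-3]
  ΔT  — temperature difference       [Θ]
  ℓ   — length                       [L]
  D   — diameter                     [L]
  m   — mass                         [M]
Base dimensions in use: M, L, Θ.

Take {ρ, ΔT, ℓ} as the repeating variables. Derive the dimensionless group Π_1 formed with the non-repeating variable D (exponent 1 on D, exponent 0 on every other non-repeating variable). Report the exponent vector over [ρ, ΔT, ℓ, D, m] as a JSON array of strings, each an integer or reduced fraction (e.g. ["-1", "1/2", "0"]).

Write exponents as rows M,L,Θ / cols ρ,ΔT,ℓ,D,m:
  M: [ 1  0  0  0  1]
  L: [-3  0  1  1  0]
  Θ: [ 0  1  0  0  0]
RREF → pivots at {ρ,ΔT,ℓ} ⇒ r = 3
Pivot set = {ρ,ΔT,ℓ}, free = {D,m}
RREF:
  r0: [   1    0    0    0    1]
  r1: [   0    1    0    0    0]
  r2: [   0    0    1    1    3]
Fix exponent of D at 1, m at 0; solve each RREF row for its pivot's exponent:
  r0: exp(ρ) + (0)·1 = 0 ⇒ exp(ρ) = 0
  r1: exp(ΔT) + (0)·1 = 0 ⇒ exp(ΔT) = 0
  r2: exp(ℓ) + (1)·1 = 0 ⇒ exp(ℓ) = -1
Π_1 = ℓ^-1 · D

["0", "0", "-1", "1", "0"]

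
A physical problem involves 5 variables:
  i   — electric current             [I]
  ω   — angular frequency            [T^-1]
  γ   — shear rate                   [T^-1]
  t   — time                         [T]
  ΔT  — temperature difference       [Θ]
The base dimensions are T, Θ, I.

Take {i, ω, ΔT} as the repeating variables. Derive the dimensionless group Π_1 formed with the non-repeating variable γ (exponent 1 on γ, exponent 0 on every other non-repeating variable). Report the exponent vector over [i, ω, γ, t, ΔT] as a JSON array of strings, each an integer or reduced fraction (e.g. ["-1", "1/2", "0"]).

Write exponents as rows T,Θ,I / cols i,ω,γ,t,ΔT:
  T: [ 0 -1 -1  1  0]
  Θ: [ 0  0  0  0  1]
  I: [ 1  0  0  0  0]
Echelon form has 3 nonzero rows (pivots: i,ω,ΔT)
Repeat: i,ω,ΔT; free: γ,t
RREF:
  r0: [   1    0    0    0    0]
  r1: [   0    1    1   -1    0]
  r2: [   0    0    0    0    1]
Fix exponent of γ at 1, t at 0; solve each RREF row for its pivot's exponent:
  r0: exp(i) + (0)·1 = 0 ⇒ exp(i) = 0
  r1: exp(ω) + (1)·1 = 0 ⇒ exp(ω) = -1
  r2: exp(ΔT) + (0)·1 = 0 ⇒ exp(ΔT) = 0
Π_1 = ω^-1 · γ

["0", "-1", "1", "0", "0"]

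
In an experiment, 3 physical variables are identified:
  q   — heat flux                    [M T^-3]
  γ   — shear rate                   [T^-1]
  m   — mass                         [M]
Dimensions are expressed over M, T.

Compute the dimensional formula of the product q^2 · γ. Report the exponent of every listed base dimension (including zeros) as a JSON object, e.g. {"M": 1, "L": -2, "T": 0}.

Write exponents as rows M,T / cols q,γ,m:
  M: [ 1  0  1]
  T: [-3 -1  0]
  [M]: (2)·1+(1)·0 = 2
  [T]: (2)·-3+(1)·-1 = -7
⇒ M^2 T^-7

{"M": 2, "T": -7}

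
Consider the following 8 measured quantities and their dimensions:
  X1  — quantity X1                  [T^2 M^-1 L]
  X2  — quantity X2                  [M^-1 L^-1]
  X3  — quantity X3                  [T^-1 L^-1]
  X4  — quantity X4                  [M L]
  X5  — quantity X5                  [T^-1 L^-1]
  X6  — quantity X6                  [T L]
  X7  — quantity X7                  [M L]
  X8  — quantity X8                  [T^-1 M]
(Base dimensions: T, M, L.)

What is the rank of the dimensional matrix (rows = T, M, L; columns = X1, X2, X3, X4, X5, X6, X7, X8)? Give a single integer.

Write exponents as rows T,M,L / cols X1,X2,X3,X4,X5,X6,X7,X8:
  T: [ 2  0 -1  0 -1  1  0 -1]
  M: [-1 -1  0  1  0  0  1  1]
  L: [ 1 -1 -1  1 -1  1  1  0]
Row reduction gives pivot columns X1,X2; rank = 2

2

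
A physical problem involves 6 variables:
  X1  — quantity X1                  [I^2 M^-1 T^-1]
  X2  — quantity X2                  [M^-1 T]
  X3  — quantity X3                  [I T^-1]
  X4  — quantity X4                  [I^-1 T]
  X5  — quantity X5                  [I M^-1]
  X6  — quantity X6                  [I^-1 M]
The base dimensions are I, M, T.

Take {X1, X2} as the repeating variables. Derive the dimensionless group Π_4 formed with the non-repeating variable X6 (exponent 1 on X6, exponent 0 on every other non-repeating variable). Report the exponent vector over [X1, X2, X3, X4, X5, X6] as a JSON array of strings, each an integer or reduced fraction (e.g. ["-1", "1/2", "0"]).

["1/2", "1/2", "0", "0", "0", "1"]

Exponent matrix [I,M,T] × [X1,X2,X3,X4,X5,X6]:
  I: [ 2  0  1 -1  1 -1]
  M: [-1 -1  0  0 -1  1]
  T: [-1  1 -1  1  0  0]
Echelon form has 2 nonzero rows (pivots: X1,X2)
Pivot set = {X1,X2}, free = {X3,X4,X5,X6}
RREF:
  r0: [   1    0  1/2 -1/2  1/2 -1/2]
  r1: [   0    1 -1/2  1/2  1/2 -1/2]
  r2: [   0    0    0    0    0    0]
Fix exponent of X6 at 1, X3 at 0, X4 at 0, X5 at 0; solve each RREF row for its pivot's exponent:
  r0: exp(X1) + (-1/2)·1 = 0 ⇒ exp(X1) = 1/2
  r1: exp(X2) + (-1/2)·1 = 0 ⇒ exp(X2) = 1/2
Π_4 = X1^(1/2) · X2^(1/2) · X6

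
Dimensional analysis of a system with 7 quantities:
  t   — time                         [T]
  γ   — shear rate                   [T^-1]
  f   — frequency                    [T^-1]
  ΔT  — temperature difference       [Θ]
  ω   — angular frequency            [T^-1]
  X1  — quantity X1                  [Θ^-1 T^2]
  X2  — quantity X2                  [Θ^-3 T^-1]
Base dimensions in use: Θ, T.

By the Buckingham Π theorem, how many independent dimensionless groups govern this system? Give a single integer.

Dimensional matrix (Θ×T by t×γ×f×ΔT×ω×X1×X2):
  Θ: [ 0  0  0  1  0 -1 -3]
  T: [ 1 -1 -1  0 -1  2 -1]
Row reduction gives pivot columns t,ΔT; rank = 2
7 vars − rank 2 = 5 Π groups

5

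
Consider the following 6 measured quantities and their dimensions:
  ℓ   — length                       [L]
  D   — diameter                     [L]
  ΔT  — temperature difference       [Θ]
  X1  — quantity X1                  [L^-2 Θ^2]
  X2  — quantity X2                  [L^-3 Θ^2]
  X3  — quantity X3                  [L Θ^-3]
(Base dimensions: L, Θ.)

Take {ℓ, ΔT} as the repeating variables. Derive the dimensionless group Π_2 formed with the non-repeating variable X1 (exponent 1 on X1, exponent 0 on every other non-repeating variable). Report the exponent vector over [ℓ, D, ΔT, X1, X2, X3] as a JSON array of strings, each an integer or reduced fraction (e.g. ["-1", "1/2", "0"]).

Write exponents as rows L,Θ / cols ℓ,D,ΔT,X1,X2,X3:
  L: [ 1  1  0 -2 -3  1]
  Θ: [ 0  0  1  2  2 -3]
RREF → pivots at {ℓ,ΔT} ⇒ r = 2
Repeat: ℓ,ΔT; free: D,X1,X2,X3
RREF:
  r0: [   1    1    0   -2   -3    1]
  r1: [   0    0    1    2    2   -3]
Fix exponent of X1 at 1, D at 0, X2 at 0, X3 at 0; solve each RREF row for its pivot's exponent:
  r0: exp(ℓ) + (-2)·1 = 0 ⇒ exp(ℓ) = 2
  r1: exp(ΔT) + (2)·1 = 0 ⇒ exp(ΔT) = -2
Π_2 = ℓ^2 · ΔT^-2 · X1

["2", "0", "-2", "1", "0", "0"]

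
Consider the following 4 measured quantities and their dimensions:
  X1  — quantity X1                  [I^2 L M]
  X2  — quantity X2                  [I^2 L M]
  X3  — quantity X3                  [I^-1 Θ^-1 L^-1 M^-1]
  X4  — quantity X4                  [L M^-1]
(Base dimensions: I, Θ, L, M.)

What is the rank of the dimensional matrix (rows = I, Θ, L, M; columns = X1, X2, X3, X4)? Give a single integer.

Write exponents as rows I,Θ,L,M / cols X1,X2,X3,X4:
  I: [ 2  2 -1  0]
  Θ: [ 0  0 -1  0]
  L: [ 1  1 -1  1]
  M: [ 1  1 -1 -1]
Row reduction gives pivot columns X1,X3,X4; rank = 3

3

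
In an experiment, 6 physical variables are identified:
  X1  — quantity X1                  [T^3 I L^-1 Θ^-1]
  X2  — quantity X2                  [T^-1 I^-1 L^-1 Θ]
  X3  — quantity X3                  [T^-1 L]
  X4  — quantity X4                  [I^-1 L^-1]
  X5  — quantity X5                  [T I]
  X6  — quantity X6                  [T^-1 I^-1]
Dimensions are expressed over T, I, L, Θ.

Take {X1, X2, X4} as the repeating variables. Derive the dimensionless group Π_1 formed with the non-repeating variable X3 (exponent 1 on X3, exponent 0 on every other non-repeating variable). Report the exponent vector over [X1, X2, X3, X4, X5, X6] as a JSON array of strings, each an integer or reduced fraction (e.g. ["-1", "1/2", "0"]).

["1/2", "1/2", "1", "0", "0", "0"]

Dimensional matrix (T×I×L×Θ by X1×X2×X3×X4×X5×X6):
  T: [ 3 -1 -1  0  1 -1]
  I: [ 1 -1  0 -1  1 -1]
  L: [-1 -1  1 -1  0  0]
  Θ: [-1  1  0  0  0  0]
RREF → pivots at {X1,X2,X4} ⇒ r = 3
Pivot set = {X1,X2,X4}, free = {X3,X5,X6}
RREF:
  r0: [   1    0 -1/2    0  1/2 -1/2]
  r1: [   0    1 -1/2    0  1/2 -1/2]
  r2: [   0    0    0    1   -1    1]
  r3: [   0    0    0    0    0    0]
Fix exponent of X3 at 1, X5 at 0, X6 at 0; solve each RREF row for its pivot's exponent:
  r0: exp(X1) + (-1/2)·1 = 0 ⇒ exp(X1) = 1/2
  r1: exp(X2) + (-1/2)·1 = 0 ⇒ exp(X2) = 1/2
  r2: exp(X4) + (0)·1 = 0 ⇒ exp(X4) = 0
Π_1 = X1^(1/2) · X2^(1/2) · X3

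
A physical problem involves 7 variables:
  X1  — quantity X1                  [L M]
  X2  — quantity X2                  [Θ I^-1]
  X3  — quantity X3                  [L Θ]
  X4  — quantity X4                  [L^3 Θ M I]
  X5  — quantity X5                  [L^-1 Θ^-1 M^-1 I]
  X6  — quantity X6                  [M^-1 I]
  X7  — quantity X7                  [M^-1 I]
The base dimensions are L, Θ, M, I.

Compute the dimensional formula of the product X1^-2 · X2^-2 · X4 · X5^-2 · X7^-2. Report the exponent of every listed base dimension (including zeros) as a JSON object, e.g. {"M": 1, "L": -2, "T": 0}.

Exponent matrix [L,Θ,M,I] × [X1,X2,X3,X4,X5,X6,X7]:
  L: [ 1  0  1  3 -1  0  0]
  Θ: [ 0  1  1  1 -1  0  0]
  M: [ 1  0  0  1 -1 -1 -1]
  I: [ 0 -1  0  1  1  1  1]
  [L]: (-2)·1+(-2)·0+(1)·3+(-2)·-1+(-2)·0 = 3
  [Θ]: (-2)·0+(-2)·1+(1)·1+(-2)·-1+(-2)·0 = 1
  [M]: (-2)·1+(-2)·0+(1)·1+(-2)·-1+(-2)·-1 = 3
  [I]: (-2)·0+(-2)·-1+(1)·1+(-2)·1+(-2)·1 = -1
⇒ L^3 Θ M^3 I^-1

{"L": 3, "Θ": 1, "M": 3, "I": -1}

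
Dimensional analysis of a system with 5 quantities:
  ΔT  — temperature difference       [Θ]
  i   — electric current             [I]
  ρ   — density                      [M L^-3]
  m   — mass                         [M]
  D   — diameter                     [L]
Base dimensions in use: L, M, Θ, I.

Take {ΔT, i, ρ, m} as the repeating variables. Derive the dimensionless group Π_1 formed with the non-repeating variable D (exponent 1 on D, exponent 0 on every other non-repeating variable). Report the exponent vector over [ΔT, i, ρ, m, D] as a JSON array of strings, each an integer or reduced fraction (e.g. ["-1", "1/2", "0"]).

Exponent matrix [L,M,Θ,I] × [ΔT,i,ρ,m,D]:
  L: [ 0  0 -3  0  1]
  M: [ 0  0  1  1  0]
  Θ: [ 1  0  0  0  0]
  I: [ 0  1  0  0  0]
Echelon form has 4 nonzero rows (pivots: ΔT,i,ρ,m)
Pivot set = {ΔT,i,ρ,m}, free = {D}
RREF:
  r0: [   1    0    0    0    0]
  r1: [   0    1    0    0    0]
  r2: [   0    0    1    0 -1/3]
  r3: [   0    0    0    1  1/3]
Fix exponent of D at 1; solve each RREF row for its pivot's exponent:
  r0: exp(ΔT) + (0)·1 = 0 ⇒ exp(ΔT) = 0
  r1: exp(i) + (0)·1 = 0 ⇒ exp(i) = 0
  r2: exp(ρ) + (-1/3)·1 = 0 ⇒ exp(ρ) = 1/3
  r3: exp(m) + (1/3)·1 = 0 ⇒ exp(m) = -1/3
Π_1 = ρ^(1/3) · m^(-1/3) · D

["0", "0", "1/3", "-1/3", "1"]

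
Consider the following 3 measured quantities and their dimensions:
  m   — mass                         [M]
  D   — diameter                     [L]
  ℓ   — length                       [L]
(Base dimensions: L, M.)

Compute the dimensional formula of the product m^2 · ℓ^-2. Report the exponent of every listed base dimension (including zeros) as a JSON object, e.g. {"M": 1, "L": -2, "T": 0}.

Write exponents as rows L,M / cols m,D,ℓ:
  L: [ 0  1  1]
  M: [ 1  0  0]
  [L]: (2)·0+(-2)·1 = -2
  [M]: (2)·1+(-2)·0 = 2
⇒ L^-2 M^2

{"L": -2, "M": 2}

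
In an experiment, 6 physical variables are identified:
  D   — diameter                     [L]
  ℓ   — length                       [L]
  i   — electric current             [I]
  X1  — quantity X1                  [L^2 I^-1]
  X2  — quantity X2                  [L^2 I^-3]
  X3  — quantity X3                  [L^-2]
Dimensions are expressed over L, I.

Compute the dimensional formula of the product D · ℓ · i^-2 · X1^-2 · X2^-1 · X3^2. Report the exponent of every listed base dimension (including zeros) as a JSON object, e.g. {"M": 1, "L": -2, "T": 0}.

{"L": -8, "I": 3}

Dimensional matrix (L×I by D×ℓ×i×X1×X2×X3):
  L: [ 1  1  0  2  2 -2]
  I: [ 0  0  1 -1 -3  0]
  [L]: (1)·1+(1)·1+(-2)·0+(-2)·2+(-1)·2+(2)·-2 = -8
  [I]: (1)·0+(1)·0+(-2)·1+(-2)·-1+(-1)·-3+(2)·0 = 3
⇒ L^-8 I^3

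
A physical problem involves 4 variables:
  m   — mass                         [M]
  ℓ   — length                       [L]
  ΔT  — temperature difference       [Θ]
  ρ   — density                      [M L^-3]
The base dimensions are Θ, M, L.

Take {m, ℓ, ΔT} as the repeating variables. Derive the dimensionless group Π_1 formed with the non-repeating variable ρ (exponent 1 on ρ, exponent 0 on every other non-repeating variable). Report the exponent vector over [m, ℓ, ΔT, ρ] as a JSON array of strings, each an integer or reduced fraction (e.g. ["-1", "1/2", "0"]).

Exponent matrix [Θ,M,L] × [m,ℓ,ΔT,ρ]:
  Θ: [ 0  0  1  0]
  M: [ 1  0  0  1]
  L: [ 0  1  0 -3]
Row reduction gives pivot columns m,ℓ,ΔT; rank = 3
Pivot set = {m,ℓ,ΔT}, free = {ρ}
RREF:
  r0: [   1    0    0    1]
  r1: [   0    1    0   -3]
  r2: [   0    0    1    0]
Fix exponent of ρ at 1; solve each RREF row for its pivot's exponent:
  r0: exp(m) + (1)·1 = 0 ⇒ exp(m) = -1
  r1: exp(ℓ) + (-3)·1 = 0 ⇒ exp(ℓ) = 3
  r2: exp(ΔT) + (0)·1 = 0 ⇒ exp(ΔT) = 0
Π_1 = m^-1 · ℓ^3 · ρ

["-1", "3", "0", "1"]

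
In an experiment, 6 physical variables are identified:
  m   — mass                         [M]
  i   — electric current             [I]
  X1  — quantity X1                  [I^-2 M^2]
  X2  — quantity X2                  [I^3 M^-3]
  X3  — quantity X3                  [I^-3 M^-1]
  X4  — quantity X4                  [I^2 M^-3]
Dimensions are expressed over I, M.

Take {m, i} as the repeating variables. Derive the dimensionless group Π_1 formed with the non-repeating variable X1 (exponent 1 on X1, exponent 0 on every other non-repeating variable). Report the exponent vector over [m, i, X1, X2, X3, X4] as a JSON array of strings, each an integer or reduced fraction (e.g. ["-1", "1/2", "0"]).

Exponent matrix [I,M] × [m,i,X1,X2,X3,X4]:
  I: [ 0  1 -2  3 -3  2]
  M: [ 1  0  2 -3 -1 -3]
Row reduction gives pivot columns m,i; rank = 2
Pivot set = {m,i}, free = {X1,X2,X3,X4}
RREF:
  r0: [   1    0    2   -3   -1   -3]
  r1: [   0    1   -2    3   -3    2]
Fix exponent of X1 at 1, X2 at 0, X3 at 0, X4 at 0; solve each RREF row for its pivot's exponent:
  r0: exp(m) + (2)·1 = 0 ⇒ exp(m) = -2
  r1: exp(i) + (-2)·1 = 0 ⇒ exp(i) = 2
Π_1 = m^-2 · i^2 · X1

["-2", "2", "1", "0", "0", "0"]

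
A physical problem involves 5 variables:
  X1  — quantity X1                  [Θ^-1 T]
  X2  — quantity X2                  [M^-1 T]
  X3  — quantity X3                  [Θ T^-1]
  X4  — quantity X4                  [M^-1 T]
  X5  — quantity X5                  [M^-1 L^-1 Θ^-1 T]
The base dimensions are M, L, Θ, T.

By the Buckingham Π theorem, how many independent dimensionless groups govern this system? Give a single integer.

2

Dimensional matrix (M×L×Θ×T by X1×X2×X3×X4×X5):
  M: [ 0 -1  0 -1 -1]
  L: [ 0  0  0  0 -1]
  Θ: [-1  0  1  0 -1]
  T: [ 1  1 -1  1  1]
Row reduction gives pivot columns X1,X2,X5; rank = 3
n=5, r=3 ⇒ 2 dimensionless groups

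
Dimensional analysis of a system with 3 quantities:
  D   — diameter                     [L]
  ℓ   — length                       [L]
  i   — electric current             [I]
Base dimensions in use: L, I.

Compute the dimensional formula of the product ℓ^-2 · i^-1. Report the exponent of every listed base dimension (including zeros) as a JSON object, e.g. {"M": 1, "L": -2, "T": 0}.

Write exponents as rows L,I / cols D,ℓ,i:
  L: [ 1  1  0]
  I: [ 0  0  1]
  [L]: (-2)·1+(-1)·0 = -2
  [I]: (-2)·0+(-1)·1 = -1
⇒ L^-2 I^-1

{"L": -2, "I": -1}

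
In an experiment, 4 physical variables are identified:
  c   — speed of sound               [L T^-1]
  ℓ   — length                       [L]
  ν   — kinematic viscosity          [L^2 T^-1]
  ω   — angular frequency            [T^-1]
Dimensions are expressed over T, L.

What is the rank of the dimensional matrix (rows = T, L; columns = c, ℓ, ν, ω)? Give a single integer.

Dimensional matrix (T×L by c×ℓ×ν×ω):
  T: [-1  0 -1 -1]
  L: [ 1  1  2  0]
Echelon form has 2 nonzero rows (pivots: c,ℓ)

2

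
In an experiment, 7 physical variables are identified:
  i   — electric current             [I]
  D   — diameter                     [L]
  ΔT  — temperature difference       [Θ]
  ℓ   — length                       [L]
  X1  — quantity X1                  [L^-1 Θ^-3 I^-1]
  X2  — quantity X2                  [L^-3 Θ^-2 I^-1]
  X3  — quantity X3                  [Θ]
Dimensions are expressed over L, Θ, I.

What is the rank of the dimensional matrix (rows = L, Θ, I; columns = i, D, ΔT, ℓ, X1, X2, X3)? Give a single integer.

3

Exponent matrix [L,Θ,I] × [i,D,ΔT,ℓ,X1,X2,X3]:
  L: [ 0  1  0  1 -1 -3  0]
  Θ: [ 0  0  1  0 -3 -2  1]
  I: [ 1  0  0  0 -1 -1  0]
RREF → pivots at {i,D,ΔT} ⇒ r = 3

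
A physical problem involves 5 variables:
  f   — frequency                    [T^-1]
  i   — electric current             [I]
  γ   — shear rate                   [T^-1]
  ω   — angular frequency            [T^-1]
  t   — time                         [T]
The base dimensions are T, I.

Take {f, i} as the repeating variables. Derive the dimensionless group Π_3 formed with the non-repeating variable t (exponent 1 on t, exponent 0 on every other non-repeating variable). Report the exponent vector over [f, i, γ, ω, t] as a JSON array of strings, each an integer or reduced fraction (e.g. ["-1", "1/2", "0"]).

Write exponents as rows T,I / cols f,i,γ,ω,t:
  T: [-1  0 -1 -1  1]
  I: [ 0  1  0  0  0]
RREF → pivots at {f,i} ⇒ r = 2
Pivot set = {f,i}, free = {γ,ω,t}
RREF:
  r0: [   1    0    1    1   -1]
  r1: [   0    1    0    0    0]
Fix exponent of t at 1, γ at 0, ω at 0; solve each RREF row for its pivot's exponent:
  r0: exp(f) + (-1)·1 = 0 ⇒ exp(f) = 1
  r1: exp(i) + (0)·1 = 0 ⇒ exp(i) = 0
Π_3 = f · t

["1", "0", "0", "0", "1"]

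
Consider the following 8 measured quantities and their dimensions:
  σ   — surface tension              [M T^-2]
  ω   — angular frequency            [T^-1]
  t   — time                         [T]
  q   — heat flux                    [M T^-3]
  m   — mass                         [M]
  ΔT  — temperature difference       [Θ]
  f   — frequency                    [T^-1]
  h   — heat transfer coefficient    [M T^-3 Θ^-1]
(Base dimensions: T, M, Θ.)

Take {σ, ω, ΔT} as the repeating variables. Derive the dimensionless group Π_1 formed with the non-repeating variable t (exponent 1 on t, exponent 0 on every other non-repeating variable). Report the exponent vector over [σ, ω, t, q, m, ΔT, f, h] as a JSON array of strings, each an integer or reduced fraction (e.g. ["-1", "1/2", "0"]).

["0", "1", "1", "0", "0", "0", "0", "0"]

Write exponents as rows T,M,Θ / cols σ,ω,t,q,m,ΔT,f,h:
  T: [-2 -1  1 -3  0  0 -1 -3]
  M: [ 1  0  0  1  1  0  0  1]
  Θ: [ 0  0  0  0  0  1  0 -1]
RREF → pivots at {σ,ω,ΔT} ⇒ r = 3
Repeat: σ,ω,ΔT; free: t,q,m,f,h
RREF:
  r0: [   1    0    0    1    1    0    0    1]
  r1: [   0    1   -1    1   -2    0    1    1]
  r2: [   0    0    0    0    0    1    0   -1]
Fix exponent of t at 1, q at 0, m at 0, f at 0, h at 0; solve each RREF row for its pivot's exponent:
  r0: exp(σ) + (0)·1 = 0 ⇒ exp(σ) = 0
  r1: exp(ω) + (-1)·1 = 0 ⇒ exp(ω) = 1
  r2: exp(ΔT) + (0)·1 = 0 ⇒ exp(ΔT) = 0
Π_1 = ω · t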